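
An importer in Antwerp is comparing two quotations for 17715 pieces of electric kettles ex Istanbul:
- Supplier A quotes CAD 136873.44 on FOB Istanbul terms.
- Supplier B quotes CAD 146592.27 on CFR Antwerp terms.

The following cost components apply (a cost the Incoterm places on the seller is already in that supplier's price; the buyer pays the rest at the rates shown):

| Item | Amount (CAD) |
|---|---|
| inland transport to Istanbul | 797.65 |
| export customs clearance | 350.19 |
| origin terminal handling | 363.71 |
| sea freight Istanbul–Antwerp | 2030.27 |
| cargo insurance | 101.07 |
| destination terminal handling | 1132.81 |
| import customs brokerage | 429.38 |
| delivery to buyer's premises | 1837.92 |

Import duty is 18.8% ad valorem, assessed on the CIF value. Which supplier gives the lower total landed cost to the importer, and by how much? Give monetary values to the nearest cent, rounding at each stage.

Supplier A is cheaper by CAD 9134.01

Supplier A (FOB):
CIF value = FOB price + freight + insurance = 136873.44 + 2030.27 + 101.07 = 139004.78
Import duty = 139004.78 × 18.8% = 26132.90
Buyer bears (A): 2030.27 + 101.07 + 1132.81 + 429.38 + 1837.92 = 5531.45
Landed cost (A) = invoice 136873.44 + 5531.45 + duty 26132.90 = 168537.79
Supplier B (CFR):
CIF value = CFR price + insurance = 146592.27 + 101.07 = 146693.34
Import duty = 146693.34 × 18.8% = 27578.35
Buyer bears (B): 101.07 + 1132.81 + 429.38 + 1837.92 = 3501.18
Landed cost (B) = invoice 146592.27 + 3501.18 + duty 27578.35 = 177671.80
Difference = |168537.79 − 177671.80| = 9134.01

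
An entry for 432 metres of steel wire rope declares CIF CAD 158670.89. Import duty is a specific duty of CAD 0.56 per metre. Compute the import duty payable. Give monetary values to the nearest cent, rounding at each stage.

Import duty = 432 × 0.56 = 241.92

Import duty: CAD 241.92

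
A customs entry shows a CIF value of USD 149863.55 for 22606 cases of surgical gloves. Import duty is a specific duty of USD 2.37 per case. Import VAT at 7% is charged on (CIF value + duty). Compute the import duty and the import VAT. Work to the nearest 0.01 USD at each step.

Import duty = 22606 × 2.37 = 53576.22
VAT base = CIF + duty = 149863.55 + 53576.22 = 203439.77
Import VAT = 203439.77 × 7% = 14240.78

Import duty: USD 53576.22; import VAT: USD 14240.78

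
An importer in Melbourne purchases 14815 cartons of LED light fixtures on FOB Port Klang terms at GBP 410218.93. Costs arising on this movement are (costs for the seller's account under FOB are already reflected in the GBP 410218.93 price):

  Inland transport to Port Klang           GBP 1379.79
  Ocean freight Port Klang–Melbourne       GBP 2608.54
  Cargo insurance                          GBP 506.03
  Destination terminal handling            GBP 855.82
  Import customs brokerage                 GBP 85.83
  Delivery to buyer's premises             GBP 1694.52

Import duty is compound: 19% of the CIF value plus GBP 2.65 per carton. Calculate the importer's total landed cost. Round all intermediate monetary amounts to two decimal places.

Total landed cost: GBP 533762.79

FOB: the seller bears costs until goods are on board at the origin port; the buyer bears freight, insurance and all costs thereafter.
Already in the invoice (seller's account under FOB): inland to port — exclude.
CIF value = FOB price + freight + insurance = 410218.93 + 2608.54 + 506.03 = 413333.50
Ad valorem component: 413333.50 × 19% = 78533.37
Specific component: 14815 × 2.65 = 39259.75
Import duty = 78533.37 + 39259.75 = 117793.12
Buyer bears: freight 2608.54 + insurance 506.03 + destination terminal 855.82 + brokerage 85.83 + delivery 1694.52 + duty 117793.12 = 123543.86
Landed cost = invoice 410218.93 + 123543.86 = 533762.79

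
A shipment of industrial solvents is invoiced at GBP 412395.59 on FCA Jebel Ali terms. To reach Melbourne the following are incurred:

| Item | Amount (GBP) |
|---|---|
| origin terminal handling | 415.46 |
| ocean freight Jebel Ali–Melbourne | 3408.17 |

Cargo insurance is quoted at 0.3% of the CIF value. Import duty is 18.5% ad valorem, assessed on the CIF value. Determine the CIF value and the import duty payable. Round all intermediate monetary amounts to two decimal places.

CIF value: GBP 417471.63; import duty: GBP 77232.25

Let C be the CIF value. C = FCA price + pre-shipment costs + freight + 0.3% × C
C − 0.3% × C = 412395.59 + 415.46 + 3408.17
0.997 × C = 416219.22
C = 416219.22 / 0.997 = 417471.63
Insurance premium = 0.3% × 417471.63 = 1252.41
Import duty = 417471.63 × 18.5% = 77232.25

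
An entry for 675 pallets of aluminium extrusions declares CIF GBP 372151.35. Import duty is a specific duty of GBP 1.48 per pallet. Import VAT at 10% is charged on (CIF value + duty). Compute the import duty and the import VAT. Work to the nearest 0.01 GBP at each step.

Import duty = 675 × 1.48 = 999.00
VAT base = CIF + duty = 372151.35 + 999.00 = 373150.35
Import VAT = 373150.35 × 10% = 37315.04

Import duty: GBP 999.00; import VAT: GBP 37315.04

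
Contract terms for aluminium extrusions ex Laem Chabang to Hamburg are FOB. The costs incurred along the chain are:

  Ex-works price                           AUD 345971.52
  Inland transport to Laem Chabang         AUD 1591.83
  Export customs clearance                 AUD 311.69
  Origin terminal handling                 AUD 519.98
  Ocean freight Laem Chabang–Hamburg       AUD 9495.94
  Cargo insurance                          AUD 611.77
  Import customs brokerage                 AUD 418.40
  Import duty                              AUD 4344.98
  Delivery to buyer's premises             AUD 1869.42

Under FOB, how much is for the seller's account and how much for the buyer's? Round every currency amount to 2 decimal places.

Seller: AUD 348395.02; buyer: AUD 16740.51

FOB: the seller bears costs until goods are on board at the origin port; the buyer bears freight, insurance and all costs thereafter.
Seller's account: goods 345971.52 + inland to port 1591.83 + export clearance 311.69 + origin terminal 519.98 = 348395.02
Buyer's account: freight 9495.94 + insurance 611.77 + brokerage 418.40 + duty 4344.98 + delivery 1869.42 = 16740.51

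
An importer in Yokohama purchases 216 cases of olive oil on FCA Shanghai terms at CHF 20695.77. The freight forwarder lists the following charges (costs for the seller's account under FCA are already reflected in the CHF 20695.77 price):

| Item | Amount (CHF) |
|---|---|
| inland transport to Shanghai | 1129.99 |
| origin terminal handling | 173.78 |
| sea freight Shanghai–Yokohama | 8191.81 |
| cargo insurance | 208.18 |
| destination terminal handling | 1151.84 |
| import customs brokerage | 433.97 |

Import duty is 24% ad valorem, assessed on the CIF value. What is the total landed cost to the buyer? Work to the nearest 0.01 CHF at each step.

FCA: the seller delivers export-cleared goods to the carrier; the buyer bears costs from that point.
Already in the invoice (seller's account under FCA): inland to port — exclude.
CIF value = FCA price + origin terminal + freight + insurance = 20695.77 + 173.78 + 8191.81 + 208.18 = 29269.54
Import duty = 29269.54 × 24% = 7024.69
Buyer bears: origin terminal 173.78 + freight 8191.81 + insurance 208.18 + destination terminal 1151.84 + brokerage 433.97 + duty 7024.69 = 17184.27
Landed cost = invoice 20695.77 + 17184.27 = 37880.04

Total landed cost: CHF 37880.04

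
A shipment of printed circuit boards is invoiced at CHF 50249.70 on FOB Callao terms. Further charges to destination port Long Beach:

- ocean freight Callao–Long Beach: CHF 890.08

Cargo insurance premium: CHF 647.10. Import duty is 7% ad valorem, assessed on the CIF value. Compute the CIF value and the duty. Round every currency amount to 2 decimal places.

CIF = FOB price + freight + insurance
CIF = 50249.70 + 890.08 + 647.10 = 51786.88
Import duty = 51786.88 × 7% = 3625.08

CIF value: CHF 51786.88; import duty: CHF 3625.08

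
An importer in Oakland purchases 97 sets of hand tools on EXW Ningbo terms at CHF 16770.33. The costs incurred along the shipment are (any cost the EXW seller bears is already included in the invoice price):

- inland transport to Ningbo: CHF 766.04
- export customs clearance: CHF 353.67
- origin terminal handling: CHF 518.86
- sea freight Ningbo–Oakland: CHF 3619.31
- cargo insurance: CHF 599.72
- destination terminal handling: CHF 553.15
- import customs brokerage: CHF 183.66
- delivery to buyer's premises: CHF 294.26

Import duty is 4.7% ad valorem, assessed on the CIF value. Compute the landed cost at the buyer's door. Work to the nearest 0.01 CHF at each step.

Total landed cost: CHF 24722.51

EXW: the seller makes goods available at their premises; the buyer bears all onward costs.
CIF value = EXW price + inland to port + export clearance + origin terminal + freight + insurance = 16770.33 + 766.04 + 353.67 + 518.86 + 3619.31 + 599.72 = 22627.93
Import duty = 22627.93 × 4.7% = 1063.51
Buyer bears: inland to port 766.04 + export clearance 353.67 + origin terminal 518.86 + freight 3619.31 + insurance 599.72 + destination terminal 553.15 + brokerage 183.66 + delivery 294.26 + duty 1063.51 = 7952.18
Landed cost = invoice 16770.33 + 7952.18 = 24722.51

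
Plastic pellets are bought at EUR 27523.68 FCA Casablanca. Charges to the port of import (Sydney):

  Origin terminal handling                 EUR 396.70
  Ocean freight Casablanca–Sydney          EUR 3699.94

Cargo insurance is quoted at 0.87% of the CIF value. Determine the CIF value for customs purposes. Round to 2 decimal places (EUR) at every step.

Let C be the CIF value. C = FCA price + pre-shipment costs + freight + 0.87% × C
C − 0.87% × C = 27523.68 + 396.70 + 3699.94
0.9913 × C = 31620.32
C = 31620.32 / 0.9913 = 31897.83
Insurance premium = 0.87% × 31897.83 = 277.51

CIF value: EUR 31897.83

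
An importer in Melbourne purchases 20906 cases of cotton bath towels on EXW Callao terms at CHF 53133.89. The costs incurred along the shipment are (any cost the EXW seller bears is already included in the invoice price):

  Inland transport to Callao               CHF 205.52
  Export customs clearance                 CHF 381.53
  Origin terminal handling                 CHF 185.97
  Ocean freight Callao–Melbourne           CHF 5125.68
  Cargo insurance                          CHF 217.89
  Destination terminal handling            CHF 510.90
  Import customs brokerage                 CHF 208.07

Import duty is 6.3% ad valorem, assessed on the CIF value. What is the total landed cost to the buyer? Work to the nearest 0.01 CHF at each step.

EXW: the seller makes goods available at their premises; the buyer bears all onward costs.
CIF value = EXW price + inland to port + export clearance + origin terminal + freight + insurance = 53133.89 + 205.52 + 381.53 + 185.97 + 5125.68 + 217.89 = 59250.48
Import duty = 59250.48 × 6.3% = 3732.78
Buyer bears: inland to port 205.52 + export clearance 381.53 + origin terminal 185.97 + freight 5125.68 + insurance 217.89 + destination terminal 510.90 + brokerage 208.07 + duty 3732.78 = 10568.34
Landed cost = invoice 53133.89 + 10568.34 = 63702.23

Total landed cost: CHF 63702.23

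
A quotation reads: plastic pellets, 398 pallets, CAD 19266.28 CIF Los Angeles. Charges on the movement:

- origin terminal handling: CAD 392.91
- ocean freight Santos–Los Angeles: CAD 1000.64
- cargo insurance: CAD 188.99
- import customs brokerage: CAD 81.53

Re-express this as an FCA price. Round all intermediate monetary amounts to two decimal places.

FCA price: CAD 17683.74

Not relevant to the conversion: brokerage — on the buyer under both terms; not part of either seller's price.
From CIF to FCA, the seller no longer bears: origin terminal, freight, insurance.
FCA price = 19266.28 − 392.91 − 1000.64 − 188.99 = 17683.74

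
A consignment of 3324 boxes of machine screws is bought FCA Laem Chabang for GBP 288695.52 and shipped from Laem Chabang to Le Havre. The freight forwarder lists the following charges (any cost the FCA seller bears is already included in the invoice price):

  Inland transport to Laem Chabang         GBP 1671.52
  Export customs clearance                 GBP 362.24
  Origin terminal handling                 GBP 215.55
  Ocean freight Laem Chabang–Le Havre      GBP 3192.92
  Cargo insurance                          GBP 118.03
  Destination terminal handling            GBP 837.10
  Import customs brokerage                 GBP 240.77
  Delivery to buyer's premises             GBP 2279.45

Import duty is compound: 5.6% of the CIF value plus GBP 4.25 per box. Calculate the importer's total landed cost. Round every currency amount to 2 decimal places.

FCA: the seller delivers export-cleared goods to the carrier; the buyer bears costs from that point.
Already in the invoice (seller's account under FCA): inland to port, export clearance — exclude.
CIF value = FCA price + origin terminal + freight + insurance = 288695.52 + 215.55 + 3192.92 + 118.03 = 292222.02
Ad valorem component: 292222.02 × 5.6% = 16364.43
Specific component: 3324 × 4.25 = 14127.00
Import duty = 16364.43 + 14127.00 = 30491.43
Buyer bears: origin terminal 215.55 + freight 3192.92 + insurance 118.03 + destination terminal 837.10 + brokerage 240.77 + delivery 2279.45 + duty 30491.43 = 37375.25
Landed cost = invoice 288695.52 + 37375.25 = 326070.77

Total landed cost: GBP 326070.77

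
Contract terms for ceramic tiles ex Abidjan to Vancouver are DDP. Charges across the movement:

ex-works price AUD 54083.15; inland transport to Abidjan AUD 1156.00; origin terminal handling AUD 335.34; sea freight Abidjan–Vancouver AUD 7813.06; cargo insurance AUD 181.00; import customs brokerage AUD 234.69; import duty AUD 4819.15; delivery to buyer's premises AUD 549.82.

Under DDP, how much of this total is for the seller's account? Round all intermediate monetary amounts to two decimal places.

DDP: the seller bears all costs including import duty.
Seller's account: goods 54083.15 + inland to port 1156.00 + origin terminal 335.34 + freight 7813.06 + insurance 181.00 + brokerage 234.69 + duty 4819.15 + delivery 549.82 = 69172.21
Buyer's account: 0.00

Seller's account: AUD 69172.21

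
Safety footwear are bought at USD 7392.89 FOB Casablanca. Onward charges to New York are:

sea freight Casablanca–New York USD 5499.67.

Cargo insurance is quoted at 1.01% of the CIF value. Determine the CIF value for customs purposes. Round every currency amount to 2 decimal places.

Let C be the CIF value. C = FOB price + freight + 1.01% × C
C − 1.01% × C = 7392.89 + 5499.67
0.9899 × C = 12892.56
C = 12892.56 / 0.9899 = 13024.10
Insurance premium = 1.01% × 13024.10 = 131.54

CIF value: USD 13024.10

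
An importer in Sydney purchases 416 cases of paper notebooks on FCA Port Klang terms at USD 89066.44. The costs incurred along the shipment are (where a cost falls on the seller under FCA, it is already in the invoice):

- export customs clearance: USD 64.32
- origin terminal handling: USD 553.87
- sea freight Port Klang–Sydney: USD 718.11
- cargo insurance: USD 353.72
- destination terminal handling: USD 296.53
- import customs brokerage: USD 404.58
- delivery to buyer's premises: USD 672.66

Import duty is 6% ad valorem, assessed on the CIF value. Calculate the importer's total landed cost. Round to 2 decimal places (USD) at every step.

Total landed cost: USD 97507.44

FCA: the seller delivers export-cleared goods to the carrier; the buyer bears costs from that point.
Already in the invoice (seller's account under FCA): export clearance — exclude.
CIF value = FCA price + origin terminal + freight + insurance = 89066.44 + 553.87 + 718.11 + 353.72 = 90692.14
Import duty = 90692.14 × 6% = 5441.53
Buyer bears: origin terminal 553.87 + freight 718.11 + insurance 353.72 + destination terminal 296.53 + brokerage 404.58 + delivery 672.66 + duty 5441.53 = 8441.00
Landed cost = invoice 89066.44 + 8441.00 = 97507.44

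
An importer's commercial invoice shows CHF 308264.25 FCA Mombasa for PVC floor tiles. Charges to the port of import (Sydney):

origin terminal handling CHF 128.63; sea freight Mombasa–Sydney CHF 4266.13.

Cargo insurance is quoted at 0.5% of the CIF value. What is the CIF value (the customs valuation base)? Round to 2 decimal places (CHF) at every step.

Let C be the CIF value. C = FCA price + pre-shipment costs + freight + 0.5% × C
C − 0.5% × C = 308264.25 + 128.63 + 4266.13
0.995 × C = 312659.01
C = 312659.01 / 0.995 = 314230.16
Insurance premium = 0.5% × 314230.16 = 1571.15

CIF value: CHF 314230.16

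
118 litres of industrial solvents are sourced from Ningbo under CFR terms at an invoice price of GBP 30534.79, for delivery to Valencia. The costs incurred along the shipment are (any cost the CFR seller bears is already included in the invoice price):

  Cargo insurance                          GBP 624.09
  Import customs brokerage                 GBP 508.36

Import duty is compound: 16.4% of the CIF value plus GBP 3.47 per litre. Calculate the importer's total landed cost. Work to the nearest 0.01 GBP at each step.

CFR: the seller pays costs through ocean freight to the destination port, but not insurance.
CIF value = CFR price + insurance = 30534.79 + 624.09 = 31158.88
Ad valorem component: 31158.88 × 16.4% = 5110.06
Specific component: 118 × 3.47 = 409.46
Import duty = 5110.06 + 409.46 = 5519.52
Buyer bears: insurance 624.09 + brokerage 508.36 + duty 5519.52 = 6651.97
Landed cost = invoice 30534.79 + 6651.97 = 37186.76

Total landed cost: GBP 37186.76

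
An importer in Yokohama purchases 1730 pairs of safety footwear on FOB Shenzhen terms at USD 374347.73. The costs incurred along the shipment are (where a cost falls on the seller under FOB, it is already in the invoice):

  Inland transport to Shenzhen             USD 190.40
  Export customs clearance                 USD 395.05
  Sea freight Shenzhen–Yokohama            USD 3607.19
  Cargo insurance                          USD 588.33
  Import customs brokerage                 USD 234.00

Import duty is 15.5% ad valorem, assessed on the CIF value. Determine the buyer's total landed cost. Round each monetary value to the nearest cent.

FOB: the seller bears costs until goods are on board at the origin port; the buyer bears freight, insurance and all costs thereafter.
Already in the invoice (seller's account under FOB): inland to port, export clearance — exclude.
CIF value = FOB price + freight + insurance = 374347.73 + 3607.19 + 588.33 = 378543.25
Import duty = 378543.25 × 15.5% = 58674.20
Buyer bears: freight 3607.19 + insurance 588.33 + brokerage 234.00 + duty 58674.20 = 63103.72
Landed cost = invoice 374347.73 + 63103.72 = 437451.45

Total landed cost: USD 437451.45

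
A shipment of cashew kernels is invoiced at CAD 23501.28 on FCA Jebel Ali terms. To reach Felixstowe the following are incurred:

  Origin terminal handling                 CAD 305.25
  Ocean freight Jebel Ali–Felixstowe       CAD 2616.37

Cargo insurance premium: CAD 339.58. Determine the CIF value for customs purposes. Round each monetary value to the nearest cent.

CIF value: CAD 26762.48

CIF = FCA price + pre-shipment costs + freight + insurance
CIF = 23501.28 + 305.25 + 2616.37 + 339.58 = 26762.48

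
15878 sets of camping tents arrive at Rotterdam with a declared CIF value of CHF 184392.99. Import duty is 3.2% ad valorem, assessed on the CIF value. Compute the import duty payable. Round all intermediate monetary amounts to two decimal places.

Import duty = 184392.99 × 3.2% = 5900.58

Import duty: CHF 5900.58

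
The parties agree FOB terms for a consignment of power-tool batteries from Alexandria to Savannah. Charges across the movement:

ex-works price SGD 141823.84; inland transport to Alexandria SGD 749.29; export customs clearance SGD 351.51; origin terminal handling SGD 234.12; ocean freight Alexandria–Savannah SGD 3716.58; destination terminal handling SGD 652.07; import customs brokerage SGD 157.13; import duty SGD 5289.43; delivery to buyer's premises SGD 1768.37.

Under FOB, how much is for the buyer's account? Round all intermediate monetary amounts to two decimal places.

FOB: the seller bears costs until goods are on board at the origin port; the buyer bears freight, insurance and all costs thereafter.
Seller's account: goods 141823.84 + inland to port 749.29 + export clearance 351.51 + origin terminal 234.12 = 143158.76
Buyer's account: freight 3716.58 + destination terminal 652.07 + brokerage 157.13 + duty 5289.43 + delivery 1768.37 = 11583.58

Buyer's account: SGD 11583.58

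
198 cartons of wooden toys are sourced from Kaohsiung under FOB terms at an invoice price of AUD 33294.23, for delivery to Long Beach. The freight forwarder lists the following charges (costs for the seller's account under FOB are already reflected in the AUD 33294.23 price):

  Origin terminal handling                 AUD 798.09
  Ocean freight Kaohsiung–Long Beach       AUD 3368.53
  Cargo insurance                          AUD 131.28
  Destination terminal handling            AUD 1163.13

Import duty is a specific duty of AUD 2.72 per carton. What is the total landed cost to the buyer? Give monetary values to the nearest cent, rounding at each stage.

FOB: the seller bears costs until goods are on board at the origin port; the buyer bears freight, insurance and all costs thereafter.
Already in the invoice (seller's account under FOB): origin terminal — exclude.
CIF value = FOB price + freight + insurance = 33294.23 + 3368.53 + 131.28 = 36794.04
Import duty = 198 × 2.72 = 538.56
Buyer bears: freight 3368.53 + insurance 131.28 + destination terminal 1163.13 + duty 538.56 = 5201.50
Landed cost = invoice 33294.23 + 5201.50 = 38495.73

Total landed cost: AUD 38495.73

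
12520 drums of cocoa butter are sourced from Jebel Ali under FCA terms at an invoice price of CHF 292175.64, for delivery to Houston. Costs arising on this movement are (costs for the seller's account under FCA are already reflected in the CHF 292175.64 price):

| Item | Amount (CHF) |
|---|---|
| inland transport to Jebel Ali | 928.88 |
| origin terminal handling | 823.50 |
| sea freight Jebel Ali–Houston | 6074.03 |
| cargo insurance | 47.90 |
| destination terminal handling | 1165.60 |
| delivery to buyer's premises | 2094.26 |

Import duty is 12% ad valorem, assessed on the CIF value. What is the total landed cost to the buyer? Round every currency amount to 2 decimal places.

Total landed cost: CHF 338275.46

FCA: the seller delivers export-cleared goods to the carrier; the buyer bears costs from that point.
Already in the invoice (seller's account under FCA): inland to port — exclude.
CIF value = FCA price + origin terminal + freight + insurance = 292175.64 + 823.50 + 6074.03 + 47.90 = 299121.07
Import duty = 299121.07 × 12% = 35894.53
Buyer bears: origin terminal 823.50 + freight 6074.03 + insurance 47.90 + destination terminal 1165.60 + delivery 2094.26 + duty 35894.53 = 46099.82
Landed cost = invoice 292175.64 + 46099.82 = 338275.46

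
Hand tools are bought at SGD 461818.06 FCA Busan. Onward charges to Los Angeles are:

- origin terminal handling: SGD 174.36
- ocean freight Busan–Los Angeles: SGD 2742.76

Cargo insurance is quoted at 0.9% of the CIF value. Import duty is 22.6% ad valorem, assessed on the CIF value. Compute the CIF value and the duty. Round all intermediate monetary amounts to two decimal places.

Let C be the CIF value. C = FCA price + pre-shipment costs + freight + 0.9% × C
C − 0.9% × C = 461818.06 + 174.36 + 2742.76
0.991 × C = 464735.18
C = 464735.18 / 0.991 = 468955.78
Insurance premium = 0.9% × 468955.78 = 4220.60
Import duty = 468955.78 × 22.6% = 105984.01

CIF value: SGD 468955.78; import duty: SGD 105984.01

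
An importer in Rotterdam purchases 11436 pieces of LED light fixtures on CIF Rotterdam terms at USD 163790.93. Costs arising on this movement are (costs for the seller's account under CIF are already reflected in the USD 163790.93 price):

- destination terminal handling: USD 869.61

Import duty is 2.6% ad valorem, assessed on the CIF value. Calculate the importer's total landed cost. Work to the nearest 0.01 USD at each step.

CIF: the seller pays costs through ocean freight and marine insurance to the destination port.
The CIF price already equals the CIF value: 163790.93
Import duty = 163790.93 × 2.6% = 4258.56
Buyer bears: destination terminal 869.61 + duty 4258.56 = 5128.17
Landed cost = invoice 163790.93 + 5128.17 = 168919.10

Total landed cost: USD 168919.10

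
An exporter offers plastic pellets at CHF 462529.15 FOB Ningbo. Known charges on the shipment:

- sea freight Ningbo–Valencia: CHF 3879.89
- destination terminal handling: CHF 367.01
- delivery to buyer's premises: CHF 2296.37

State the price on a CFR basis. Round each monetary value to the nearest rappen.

CFR price: CHF 466409.04

Not relevant to the conversion: delivery, destination terminal — on the buyer under both terms; not part of either seller's price.
From FOB to CFR, the seller additionally bears: freight.
CFR price = 462529.15 + 3879.89 = 466409.04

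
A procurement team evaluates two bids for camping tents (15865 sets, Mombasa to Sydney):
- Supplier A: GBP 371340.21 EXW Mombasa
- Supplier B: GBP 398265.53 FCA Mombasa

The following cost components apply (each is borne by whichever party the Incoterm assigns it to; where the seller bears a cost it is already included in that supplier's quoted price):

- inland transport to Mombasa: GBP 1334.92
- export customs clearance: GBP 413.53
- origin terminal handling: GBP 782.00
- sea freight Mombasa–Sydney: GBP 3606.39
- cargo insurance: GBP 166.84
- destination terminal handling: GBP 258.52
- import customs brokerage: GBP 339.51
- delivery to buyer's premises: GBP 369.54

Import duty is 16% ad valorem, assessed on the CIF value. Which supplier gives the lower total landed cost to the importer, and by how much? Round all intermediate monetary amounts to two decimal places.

Supplier A (EXW):
CIF value = EXW price + inland to port + export clearance + origin terminal + freight + insurance = 371340.21 + 1334.92 + 413.53 + 782.00 + 3606.39 + 166.84 = 377643.89
Import duty = 377643.89 × 16% = 60423.02
Buyer bears (A): 1334.92 + 413.53 + 782.00 + 3606.39 + 166.84 + 258.52 + 339.51 + 369.54 = 7271.25
Landed cost (A) = invoice 371340.21 + 7271.25 + duty 60423.02 = 439034.48
Supplier B (FCA):
CIF value = FCA price + origin terminal + freight + insurance = 398265.53 + 782.00 + 3606.39 + 166.84 = 402820.76
Import duty = 402820.76 × 16% = 64451.32
Buyer bears (B): 782.00 + 3606.39 + 166.84 + 258.52 + 339.51 + 369.54 = 5522.80
Landed cost (B) = invoice 398265.53 + 5522.80 + duty 64451.32 = 468239.65
Difference = |439034.48 − 468239.65| = 29205.17

Supplier A is cheaper by GBP 29205.17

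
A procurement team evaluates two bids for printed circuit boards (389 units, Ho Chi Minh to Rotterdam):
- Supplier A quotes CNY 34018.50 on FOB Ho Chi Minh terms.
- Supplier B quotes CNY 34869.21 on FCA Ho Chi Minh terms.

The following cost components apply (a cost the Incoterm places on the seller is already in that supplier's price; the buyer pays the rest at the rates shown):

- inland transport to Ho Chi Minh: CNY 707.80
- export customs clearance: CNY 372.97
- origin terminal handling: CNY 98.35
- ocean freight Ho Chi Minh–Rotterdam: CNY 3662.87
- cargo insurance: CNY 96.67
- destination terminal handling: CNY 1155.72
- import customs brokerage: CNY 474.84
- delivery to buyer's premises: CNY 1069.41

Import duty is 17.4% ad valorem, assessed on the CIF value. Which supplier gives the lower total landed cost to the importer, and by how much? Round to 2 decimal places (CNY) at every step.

Supplier A (FOB):
CIF value = FOB price + freight + insurance = 34018.50 + 3662.87 + 96.67 = 37778.04
Import duty = 37778.04 × 17.4% = 6573.38
Buyer bears (A): 3662.87 + 96.67 + 1155.72 + 474.84 + 1069.41 = 6459.51
Landed cost (A) = invoice 34018.50 + 6459.51 + duty 6573.38 = 47051.39
Supplier B (FCA):
CIF value = FCA price + origin terminal + freight + insurance = 34869.21 + 98.35 + 3662.87 + 96.67 = 38727.10
Import duty = 38727.10 × 17.4% = 6738.52
Buyer bears (B): 98.35 + 3662.87 + 96.67 + 1155.72 + 474.84 + 1069.41 = 6557.86
Landed cost (B) = invoice 34869.21 + 6557.86 + duty 6738.52 = 48165.59
Difference = |47051.39 − 48165.59| = 1114.20

Supplier A is cheaper by CNY 1114.20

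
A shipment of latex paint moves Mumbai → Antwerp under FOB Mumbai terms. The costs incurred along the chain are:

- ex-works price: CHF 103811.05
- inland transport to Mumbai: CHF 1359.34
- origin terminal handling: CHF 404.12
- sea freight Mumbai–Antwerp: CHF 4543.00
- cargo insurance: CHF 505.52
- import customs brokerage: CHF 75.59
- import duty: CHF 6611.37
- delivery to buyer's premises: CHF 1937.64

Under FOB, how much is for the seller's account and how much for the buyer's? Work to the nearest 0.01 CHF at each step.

Seller: CHF 105574.51; buyer: CHF 13673.12

FOB: the seller bears costs until goods are on board at the origin port; the buyer bears freight, insurance and all costs thereafter.
Seller's account: goods 103811.05 + inland to port 1359.34 + origin terminal 404.12 = 105574.51
Buyer's account: freight 4543.00 + insurance 505.52 + brokerage 75.59 + duty 6611.37 + delivery 1937.64 = 13673.12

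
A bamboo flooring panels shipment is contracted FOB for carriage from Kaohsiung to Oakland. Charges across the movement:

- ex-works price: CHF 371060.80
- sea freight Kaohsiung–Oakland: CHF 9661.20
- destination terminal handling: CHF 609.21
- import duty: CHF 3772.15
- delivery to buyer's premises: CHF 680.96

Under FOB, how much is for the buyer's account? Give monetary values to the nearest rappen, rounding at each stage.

FOB: the seller bears costs until goods are on board at the origin port; the buyer bears freight, insurance and all costs thereafter.
Seller's account: goods 371060.80 = 371060.80
Buyer's account: freight 9661.20 + destination terminal 609.21 + duty 3772.15 + delivery 680.96 = 14723.52

Buyer's account: CHF 14723.52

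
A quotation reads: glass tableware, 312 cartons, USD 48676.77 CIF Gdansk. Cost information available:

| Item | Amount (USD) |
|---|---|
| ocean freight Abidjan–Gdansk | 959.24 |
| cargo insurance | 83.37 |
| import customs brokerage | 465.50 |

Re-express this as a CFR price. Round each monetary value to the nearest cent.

Not relevant to the conversion: freight — on the seller under both CIF and CFR; already in the CIF price and stays in the CFR price. brokerage — on the buyer under both terms; not part of either seller's price.
From CIF to CFR, the seller no longer bears: insurance.
CFR price = 48676.77 − 83.37 = 48593.40

CFR price: USD 48593.40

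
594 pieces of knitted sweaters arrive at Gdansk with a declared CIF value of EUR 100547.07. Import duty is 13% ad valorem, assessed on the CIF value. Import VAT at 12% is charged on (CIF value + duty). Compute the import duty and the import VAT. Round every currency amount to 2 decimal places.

Import duty: EUR 13071.12; import VAT: EUR 13634.18

Import duty = 100547.07 × 13% = 13071.12
VAT base = CIF + duty = 100547.07 + 13071.12 = 113618.19
Import VAT = 113618.19 × 12% = 13634.18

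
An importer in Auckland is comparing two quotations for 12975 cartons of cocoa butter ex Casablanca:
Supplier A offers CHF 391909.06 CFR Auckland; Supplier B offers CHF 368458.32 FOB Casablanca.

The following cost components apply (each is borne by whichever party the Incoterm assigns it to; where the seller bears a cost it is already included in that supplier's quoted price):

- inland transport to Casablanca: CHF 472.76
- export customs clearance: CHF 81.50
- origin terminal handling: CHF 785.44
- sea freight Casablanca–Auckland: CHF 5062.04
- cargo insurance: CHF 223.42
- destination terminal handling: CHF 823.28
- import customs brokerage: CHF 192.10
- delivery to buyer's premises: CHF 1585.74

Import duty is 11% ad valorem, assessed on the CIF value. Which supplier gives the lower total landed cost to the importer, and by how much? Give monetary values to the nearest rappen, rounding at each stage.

Supplier B is cheaper by CHF 20411.45

Supplier A (CFR):
CIF value = CFR price + insurance = 391909.06 + 223.42 = 392132.48
Import duty = 392132.48 × 11% = 43134.57
Buyer bears (A): 223.42 + 823.28 + 192.10 + 1585.74 = 2824.54
Landed cost (A) = invoice 391909.06 + 2824.54 + duty 43134.57 = 437868.17
Supplier B (FOB):
CIF value = FOB price + freight + insurance = 368458.32 + 5062.04 + 223.42 = 373743.78
Import duty = 373743.78 × 11% = 41111.82
Buyer bears (B): 5062.04 + 223.42 + 823.28 + 192.10 + 1585.74 = 7886.58
Landed cost (B) = invoice 368458.32 + 7886.58 + duty 41111.82 = 417456.72
Difference = |437868.17 − 417456.72| = 20411.45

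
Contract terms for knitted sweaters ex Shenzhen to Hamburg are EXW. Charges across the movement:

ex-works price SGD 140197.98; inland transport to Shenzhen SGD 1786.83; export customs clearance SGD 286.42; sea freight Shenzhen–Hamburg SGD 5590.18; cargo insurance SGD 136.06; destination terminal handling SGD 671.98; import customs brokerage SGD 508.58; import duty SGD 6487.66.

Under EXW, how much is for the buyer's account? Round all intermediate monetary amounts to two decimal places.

EXW: the seller makes goods available at their premises; the buyer bears all onward costs.
Seller's account: goods 140197.98 = 140197.98
Buyer's account: inland to port 1786.83 + export clearance 286.42 + freight 5590.18 + insurance 136.06 + destination terminal 671.98 + brokerage 508.58 + duty 6487.66 = 15467.71

Buyer's account: SGD 15467.71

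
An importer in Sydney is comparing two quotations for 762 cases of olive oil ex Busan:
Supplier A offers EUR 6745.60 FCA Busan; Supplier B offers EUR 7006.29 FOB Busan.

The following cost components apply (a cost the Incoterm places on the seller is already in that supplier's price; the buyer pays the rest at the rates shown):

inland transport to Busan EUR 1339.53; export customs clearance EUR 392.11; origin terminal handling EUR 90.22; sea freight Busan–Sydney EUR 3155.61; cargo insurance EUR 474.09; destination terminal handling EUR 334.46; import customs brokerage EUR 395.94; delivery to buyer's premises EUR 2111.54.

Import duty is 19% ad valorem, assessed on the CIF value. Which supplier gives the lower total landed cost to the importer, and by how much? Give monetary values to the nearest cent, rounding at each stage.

Supplier A is cheaper by EUR 202.86

Supplier A (FCA):
CIF value = FCA price + origin terminal + freight + insurance = 6745.60 + 90.22 + 3155.61 + 474.09 = 10465.52
Import duty = 10465.52 × 19% = 1988.45
Buyer bears (A): 90.22 + 3155.61 + 474.09 + 334.46 + 395.94 + 2111.54 = 6561.86
Landed cost (A) = invoice 6745.60 + 6561.86 + duty 1988.45 = 15295.91
Supplier B (FOB):
CIF value = FOB price + freight + insurance = 7006.29 + 3155.61 + 474.09 = 10635.99
Import duty = 10635.99 × 19% = 2020.84
Buyer bears (B): 3155.61 + 474.09 + 334.46 + 395.94 + 2111.54 = 6471.64
Landed cost (B) = invoice 7006.29 + 6471.64 + duty 2020.84 = 15498.77
Difference = |15295.91 − 15498.77| = 202.86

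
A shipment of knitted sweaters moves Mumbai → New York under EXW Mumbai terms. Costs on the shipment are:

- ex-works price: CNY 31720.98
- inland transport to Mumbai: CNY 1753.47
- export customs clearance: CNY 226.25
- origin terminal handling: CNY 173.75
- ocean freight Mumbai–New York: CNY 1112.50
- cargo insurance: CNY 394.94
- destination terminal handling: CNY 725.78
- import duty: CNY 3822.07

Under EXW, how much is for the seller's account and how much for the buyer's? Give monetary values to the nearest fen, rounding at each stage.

EXW: the seller makes goods available at their premises; the buyer bears all onward costs.
Seller's account: goods 31720.98 = 31720.98
Buyer's account: inland to port 1753.47 + export clearance 226.25 + origin terminal 173.75 + freight 1112.50 + insurance 394.94 + destination terminal 725.78 + duty 3822.07 = 8208.76

Seller: CNY 31720.98; buyer: CNY 8208.76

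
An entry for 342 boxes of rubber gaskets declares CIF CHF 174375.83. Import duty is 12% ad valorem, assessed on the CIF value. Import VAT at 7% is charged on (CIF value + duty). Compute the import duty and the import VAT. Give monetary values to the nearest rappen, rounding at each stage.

Import duty = 174375.83 × 12% = 20925.10
VAT base = CIF + duty = 174375.83 + 20925.10 = 195300.93
Import VAT = 195300.93 × 7% = 13671.07

Import duty: CHF 20925.10; import VAT: CHF 13671.07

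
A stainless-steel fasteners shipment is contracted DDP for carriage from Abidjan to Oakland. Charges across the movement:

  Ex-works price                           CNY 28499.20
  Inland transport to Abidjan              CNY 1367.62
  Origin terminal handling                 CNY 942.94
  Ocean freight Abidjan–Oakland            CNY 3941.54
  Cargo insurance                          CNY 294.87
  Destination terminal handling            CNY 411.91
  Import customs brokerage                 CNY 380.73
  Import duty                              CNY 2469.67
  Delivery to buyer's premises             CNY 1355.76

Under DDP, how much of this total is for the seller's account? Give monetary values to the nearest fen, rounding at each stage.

DDP: the seller bears all costs including import duty.
Seller's account: goods 28499.20 + inland to port 1367.62 + origin terminal 942.94 + freight 3941.54 + insurance 294.87 + destination terminal 411.91 + brokerage 380.73 + duty 2469.67 + delivery 1355.76 = 39664.24
Buyer's account: 0.00

Seller's account: CNY 39664.24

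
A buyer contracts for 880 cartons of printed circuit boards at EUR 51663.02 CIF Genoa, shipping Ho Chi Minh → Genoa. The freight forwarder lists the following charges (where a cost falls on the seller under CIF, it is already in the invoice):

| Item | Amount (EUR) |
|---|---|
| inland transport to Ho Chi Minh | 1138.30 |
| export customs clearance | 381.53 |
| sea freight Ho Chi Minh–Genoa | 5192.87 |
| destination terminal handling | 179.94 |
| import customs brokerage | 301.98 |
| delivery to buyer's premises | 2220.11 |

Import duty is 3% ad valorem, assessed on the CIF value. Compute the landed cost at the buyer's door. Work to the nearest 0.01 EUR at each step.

CIF: the seller pays costs through ocean freight and marine insurance to the destination port.
Already in the invoice (seller's account under CIF): inland to port, export clearance, freight — exclude.
The CIF price already equals the CIF value: 51663.02
Import duty = 51663.02 × 3% = 1549.89
Buyer bears: destination terminal 179.94 + brokerage 301.98 + delivery 2220.11 + duty 1549.89 = 4251.92
Landed cost = invoice 51663.02 + 4251.92 = 55914.94

Total landed cost: EUR 55914.94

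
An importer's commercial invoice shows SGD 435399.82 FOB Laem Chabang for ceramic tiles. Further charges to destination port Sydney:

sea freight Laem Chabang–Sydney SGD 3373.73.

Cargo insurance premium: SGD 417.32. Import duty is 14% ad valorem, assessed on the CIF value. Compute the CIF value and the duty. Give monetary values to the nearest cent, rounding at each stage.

CIF value: SGD 439190.87; import duty: SGD 61486.72

CIF = FOB price + freight + insurance
CIF = 435399.82 + 3373.73 + 417.32 = 439190.87
Import duty = 439190.87 × 14% = 61486.72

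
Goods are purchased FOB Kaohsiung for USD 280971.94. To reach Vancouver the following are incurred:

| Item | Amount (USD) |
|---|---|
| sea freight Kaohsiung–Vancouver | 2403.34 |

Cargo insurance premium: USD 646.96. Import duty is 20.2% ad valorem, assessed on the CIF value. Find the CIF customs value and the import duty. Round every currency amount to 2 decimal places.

CIF = FOB price + freight + insurance
CIF = 280971.94 + 2403.34 + 646.96 = 284022.24
Import duty = 284022.24 × 20.2% = 57372.49

CIF value: USD 284022.24; import duty: USD 57372.49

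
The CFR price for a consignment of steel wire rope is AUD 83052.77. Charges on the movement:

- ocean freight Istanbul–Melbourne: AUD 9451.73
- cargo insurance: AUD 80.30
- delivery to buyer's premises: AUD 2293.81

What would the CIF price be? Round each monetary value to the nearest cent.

CIF price: AUD 83133.07

Not relevant to the conversion: freight — on the seller under both CFR and CIF; already in the CFR price and stays in the CIF price. delivery — on the buyer under both terms; not part of either seller's price.
From CFR to CIF, the seller additionally bears: insurance.
CIF price = 83052.77 + 80.30 = 83133.07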